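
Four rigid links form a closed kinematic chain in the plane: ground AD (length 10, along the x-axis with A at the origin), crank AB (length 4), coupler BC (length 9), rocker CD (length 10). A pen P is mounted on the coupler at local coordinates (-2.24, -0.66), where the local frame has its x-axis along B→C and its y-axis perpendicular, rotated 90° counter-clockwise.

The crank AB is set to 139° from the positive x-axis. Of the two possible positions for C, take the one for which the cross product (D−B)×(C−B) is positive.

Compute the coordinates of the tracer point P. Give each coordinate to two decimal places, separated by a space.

-4.40 0.74

A=(0,0), D=(10.00,0)
B = A + 4.00·(cos139°, sin139°) = (-3.0188, 2.6242)
|BD| = 13.2807
circle(B,9.00) ∩ circle(D,10.00): a=5.9250, h=6.7745
  candidates: C₊=(4.1280,8.0944) cross=89.970; C₋=(1.4507,-5.1875) cross=-89.970
  mode + wants cross > 0 → take C=(4.1280,8.0944) (cross=89.970)
ex = (C−B)/|BC| = (0.7941,0.6078); ey = (-0.6078,0.7941)
P = B + -2.24·ex + -0.66·ey = (-4.3965,0.7387)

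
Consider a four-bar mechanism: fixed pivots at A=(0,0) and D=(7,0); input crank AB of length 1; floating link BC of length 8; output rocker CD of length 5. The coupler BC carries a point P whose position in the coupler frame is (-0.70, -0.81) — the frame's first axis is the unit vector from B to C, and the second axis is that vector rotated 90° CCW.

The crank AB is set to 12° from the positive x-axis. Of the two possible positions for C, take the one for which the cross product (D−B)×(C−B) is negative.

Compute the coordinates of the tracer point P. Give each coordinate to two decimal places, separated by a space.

A=(0,0), D=(7.00,0)
B = A + 1.00·(cos12°, sin12°) = (0.9781, 0.2079)
|BD| = 6.0254
circle(B,8.00) ∩ circle(D,5.00): a=6.2490, h=4.9950
  candidates: C₊=(7.3958,4.9843) cross=30.097; C₋=(7.0511,-4.9997) cross=-30.097
  mode - wants cross < 0 → take C=(7.0511,-4.9997) (cross=-30.097)
ex = (C−B)/|BC| = (0.7591,-0.6510); ey = (0.6510,0.7591)
P = B + -0.70·ex + -0.81·ey = (-0.0805,0.0487)

-0.08 0.05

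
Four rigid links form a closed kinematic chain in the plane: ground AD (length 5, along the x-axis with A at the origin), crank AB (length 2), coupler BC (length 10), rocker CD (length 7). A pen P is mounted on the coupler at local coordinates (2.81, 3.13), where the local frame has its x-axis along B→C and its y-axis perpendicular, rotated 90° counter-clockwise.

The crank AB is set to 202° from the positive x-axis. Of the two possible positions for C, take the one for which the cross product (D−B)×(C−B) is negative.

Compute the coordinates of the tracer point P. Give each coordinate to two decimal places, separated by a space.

A=(0,0), D=(5.00,0)
B = A + 2.00·(cos202°, sin202°) = (-1.8544, -0.7492)
|BD| = 6.8952
circle(B,10.00) ∩ circle(D,7.00): a=7.1458, h=6.9955
  candidates: C₊=(4.4890,6.9813) cross=48.235; C₋=(6.0093,-6.9269) cross=-48.235
  mode - wants cross < 0 → take C=(6.0093,-6.9269) (cross=-48.235)
ex = (C−B)/|BC| = (0.7864,-0.6178); ey = (0.6178,0.7864)
P = B + 2.81·ex + 3.13·ey = (2.2889,-0.0238)

2.29 -0.02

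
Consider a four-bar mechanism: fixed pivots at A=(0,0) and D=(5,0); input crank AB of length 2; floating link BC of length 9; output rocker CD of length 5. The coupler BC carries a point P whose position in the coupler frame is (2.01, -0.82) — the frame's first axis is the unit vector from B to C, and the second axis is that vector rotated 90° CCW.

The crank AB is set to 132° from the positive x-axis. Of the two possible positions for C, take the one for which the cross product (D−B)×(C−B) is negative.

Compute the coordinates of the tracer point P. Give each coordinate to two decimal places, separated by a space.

A=(0,0), D=(5.00,0)
B = A + 2.00·(cos132°, sin132°) = (-1.3383, 1.4863)
|BD| = 6.5102
circle(B,9.00) ∩ circle(D,5.00): a=7.5560, h=4.8894
  candidates: C₊=(7.1345,4.5215) cross=31.831; C₋=(4.9020,-4.9990) cross=-31.831
  mode - wants cross < 0 → take C=(4.9020,-4.9990) (cross=-31.831)
ex = (C−B)/|BC| = (0.6934,-0.7206); ey = (0.7206,0.6934)
P = B + 2.01·ex + -0.82·ey = (-0.5355,-0.5307)

-0.54 -0.53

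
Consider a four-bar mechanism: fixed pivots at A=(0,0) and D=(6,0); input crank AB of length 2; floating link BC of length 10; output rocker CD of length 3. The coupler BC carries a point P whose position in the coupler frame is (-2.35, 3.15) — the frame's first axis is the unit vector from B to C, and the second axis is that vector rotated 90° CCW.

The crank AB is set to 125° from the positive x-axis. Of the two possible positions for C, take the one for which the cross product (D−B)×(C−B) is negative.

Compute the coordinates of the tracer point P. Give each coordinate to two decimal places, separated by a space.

A=(0,0), D=(6.00,0)
B = A + 2.00·(cos125°, sin125°) = (-1.1472, 1.6383)
|BD| = 7.3325
circle(B,10.00) ∩ circle(D,3.00): a=9.8715, h=1.5980
  candidates: C₊=(8.8318,0.9903) cross=11.717; C₋=(8.1177,-2.1249) cross=-11.717
  mode - wants cross < 0 → take C=(8.1177,-2.1249) (cross=-11.717)
ex = (C−B)/|BC| = (0.9265,-0.3763); ey = (0.3763,0.9265)
P = B + -2.35·ex + 3.15·ey = (-2.1390,5.4411)

-2.14 5.44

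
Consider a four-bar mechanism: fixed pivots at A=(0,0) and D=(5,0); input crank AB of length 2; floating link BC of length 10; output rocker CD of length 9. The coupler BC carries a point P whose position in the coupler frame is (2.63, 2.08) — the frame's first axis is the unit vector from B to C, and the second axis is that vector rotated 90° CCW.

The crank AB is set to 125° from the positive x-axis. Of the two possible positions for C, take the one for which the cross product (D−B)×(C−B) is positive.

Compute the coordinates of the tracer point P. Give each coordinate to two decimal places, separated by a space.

-0.89 4.98

A=(0,0), D=(5.00,0)
B = A + 2.00·(cos125°, sin125°) = (-1.1472, 1.6383)
|BD| = 6.3617
circle(B,10.00) ∩ circle(D,9.00): a=4.6742, h=8.8404
  candidates: C₊=(5.6460,8.9768) cross=56.240; C₋=(1.0927,-8.1076) cross=-56.240
  mode + wants cross > 0 → take C=(5.6460,8.9768) (cross=56.240)
ex = (C−B)/|BC| = (0.6793,0.7338); ey = (-0.7338,0.6793)
P = B + 2.63·ex + 2.08·ey = (-0.8870,4.9813)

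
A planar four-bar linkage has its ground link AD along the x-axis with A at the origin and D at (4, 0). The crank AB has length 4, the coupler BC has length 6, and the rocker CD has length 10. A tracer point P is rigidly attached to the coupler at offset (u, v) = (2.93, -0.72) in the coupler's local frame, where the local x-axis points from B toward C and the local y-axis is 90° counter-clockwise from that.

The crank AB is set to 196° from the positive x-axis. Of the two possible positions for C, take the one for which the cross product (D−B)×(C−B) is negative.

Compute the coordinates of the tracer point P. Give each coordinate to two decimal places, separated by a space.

-4.19 -4.10

A=(0,0), D=(4.00,0)
B = A + 4.00·(cos196°, sin196°) = (-3.8450, -1.1025)
|BD| = 7.9221
circle(B,6.00) ∩ circle(D,10.00): a=-0.0782, h=5.9995
  candidates: C₊=(-4.7575,4.8277) cross=47.529; C₋=(-3.0876,-7.0545) cross=-47.529
  mode - wants cross < 0 → take C=(-3.0876,-7.0545) (cross=-47.529)
ex = (C−B)/|BC| = (0.1262,-0.9920); ey = (0.9920,0.1262)
P = B + 2.93·ex + -0.72·ey = (-4.1894,-4.1000)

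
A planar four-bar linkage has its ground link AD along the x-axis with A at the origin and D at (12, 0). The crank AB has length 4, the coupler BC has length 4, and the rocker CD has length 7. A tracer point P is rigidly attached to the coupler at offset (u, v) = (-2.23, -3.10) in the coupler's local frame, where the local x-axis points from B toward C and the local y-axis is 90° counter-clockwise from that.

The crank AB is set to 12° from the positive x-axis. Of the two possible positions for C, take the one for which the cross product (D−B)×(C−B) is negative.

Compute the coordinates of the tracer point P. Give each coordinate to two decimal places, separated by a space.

0.16 1.56

A=(0,0), D=(12.00,0)
B = A + 4.00·(cos12°, sin12°) = (3.9126, 0.8316)
|BD| = 8.1301
circle(B,4.00) ∩ circle(D,7.00): a=2.0355, h=3.4433
  candidates: C₊=(6.2897,4.0487) cross=27.995; C₋=(5.5852,-2.8019) cross=-27.995
  mode - wants cross < 0 → take C=(5.5852,-2.8019) (cross=-27.995)
ex = (C−B)/|BC| = (0.4182,-0.9084); ey = (0.9084,0.4182)
P = B + -2.23·ex + -3.10·ey = (0.1641,1.5610)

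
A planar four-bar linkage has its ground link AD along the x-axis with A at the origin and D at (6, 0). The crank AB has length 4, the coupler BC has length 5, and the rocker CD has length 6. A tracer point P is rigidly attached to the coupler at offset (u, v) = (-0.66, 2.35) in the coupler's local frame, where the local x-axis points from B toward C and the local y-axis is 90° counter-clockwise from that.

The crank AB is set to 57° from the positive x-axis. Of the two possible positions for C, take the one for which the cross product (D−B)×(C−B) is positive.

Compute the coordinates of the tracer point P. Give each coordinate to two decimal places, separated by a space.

A=(0,0), D=(6.00,0)
B = A + 4.00·(cos57°, sin57°) = (2.1786, 3.3547)
|BD| = 5.0850
circle(B,5.00) ∩ circle(D,6.00): a=1.4609, h=4.7818
  candidates: C₊=(6.4311,5.9845) cross=24.316; C₋=(0.1218,-1.2027) cross=-24.316
  mode + wants cross > 0 → take C=(6.4311,5.9845) (cross=24.316)
ex = (C−B)/|BC| = (0.8505,0.5260); ey = (-0.5260,0.8505)
P = B + -0.66·ex + 2.35·ey = (0.3812,5.0062)

0.38 5.01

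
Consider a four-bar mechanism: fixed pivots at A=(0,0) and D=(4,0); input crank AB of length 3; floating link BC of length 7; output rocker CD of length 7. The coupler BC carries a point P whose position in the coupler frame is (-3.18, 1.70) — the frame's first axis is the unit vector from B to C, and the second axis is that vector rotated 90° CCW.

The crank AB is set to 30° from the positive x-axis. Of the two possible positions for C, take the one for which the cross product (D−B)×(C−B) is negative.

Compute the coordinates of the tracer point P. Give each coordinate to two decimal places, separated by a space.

A=(0,0), D=(4.00,0)
B = A + 3.00·(cos30°, sin30°) = (2.5981, 1.5000)
|BD| = 2.0531
circle(B,7.00) ∩ circle(D,7.00): a=1.0266, h=6.9243
  candidates: C₊=(8.3579,5.4781) cross=14.217; C₋=(-1.7598,-3.9781) cross=-14.217
  mode - wants cross < 0 → take C=(-1.7598,-3.9781) (cross=-14.217)
ex = (C−B)/|BC| = (-0.6226,-0.7826); ey = (0.7826,-0.6226)
P = B + -3.18·ex + 1.70·ey = (5.9082,2.9303)

5.91 2.93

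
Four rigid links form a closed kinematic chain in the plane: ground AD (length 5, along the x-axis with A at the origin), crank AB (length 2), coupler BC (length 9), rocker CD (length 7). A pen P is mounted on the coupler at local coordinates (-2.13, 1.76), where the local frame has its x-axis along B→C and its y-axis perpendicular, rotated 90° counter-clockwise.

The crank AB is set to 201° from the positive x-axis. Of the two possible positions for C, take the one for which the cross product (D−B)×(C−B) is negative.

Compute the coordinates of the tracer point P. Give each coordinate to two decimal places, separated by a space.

A=(0,0), D=(5.00,0)
B = A + 2.00·(cos201°, sin201°) = (-1.8672, -0.7167)
|BD| = 6.9045
circle(B,9.00) ∩ circle(D,7.00): a=5.7696, h=6.9074
  candidates: C₊=(3.1542,6.7523) cross=47.692; C₋=(4.5883,-6.9879) cross=-47.692
  mode - wants cross < 0 → take C=(4.5883,-6.9879) (cross=-47.692)
ex = (C−B)/|BC| = (0.7173,-0.6968); ey = (0.6968,0.7173)
P = B + -2.13·ex + 1.76·ey = (-2.1686,2.0298)

-2.17 2.03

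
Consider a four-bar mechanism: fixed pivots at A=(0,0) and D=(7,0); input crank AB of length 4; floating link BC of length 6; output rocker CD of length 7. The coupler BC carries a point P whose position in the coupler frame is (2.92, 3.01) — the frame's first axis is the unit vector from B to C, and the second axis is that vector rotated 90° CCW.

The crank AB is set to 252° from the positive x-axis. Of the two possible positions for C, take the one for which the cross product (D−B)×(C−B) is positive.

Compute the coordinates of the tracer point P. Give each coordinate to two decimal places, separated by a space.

A=(0,0), D=(7.00,0)
B = A + 4.00·(cos252°, sin252°) = (-1.2361, -3.8042)
|BD| = 9.0722
circle(B,6.00) ∩ circle(D,7.00): a=3.8196, h=4.6271
  candidates: C₊=(0.2912,1.9981) cross=41.978; C₋=(4.1718,-6.4032) cross=-41.978
  mode + wants cross > 0 → take C=(0.2912,1.9981) (cross=41.978)
ex = (C−B)/|BC| = (0.2546,0.9671); ey = (-0.9671,0.2546)
P = B + 2.92·ex + 3.01·ey = (-3.4036,-0.2142)

-3.40 -0.21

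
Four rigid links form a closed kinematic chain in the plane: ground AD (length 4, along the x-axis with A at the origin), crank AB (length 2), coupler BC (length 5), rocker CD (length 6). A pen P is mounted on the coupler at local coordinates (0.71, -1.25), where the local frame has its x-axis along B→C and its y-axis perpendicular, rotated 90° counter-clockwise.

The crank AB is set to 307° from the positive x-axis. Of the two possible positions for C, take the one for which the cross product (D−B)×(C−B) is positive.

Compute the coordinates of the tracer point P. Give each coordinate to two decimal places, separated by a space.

1.91 -0.35

A=(0,0), D=(4.00,0)
B = A + 2.00·(cos307°, sin307°) = (1.2036, -1.5973)
|BD| = 3.2204
circle(B,5.00) ∩ circle(D,6.00): a=-0.0977, h=4.9990
  candidates: C₊=(-1.3606,2.6951) cross=16.099; C₋=(3.5983,-5.9865) cross=-16.099
  mode + wants cross > 0 → take C=(-1.3606,2.6951) (cross=16.099)
ex = (C−B)/|BC| = (-0.5129,0.8585); ey = (-0.8585,-0.5129)
P = B + 0.71·ex + -1.25·ey = (1.9126,-0.3467)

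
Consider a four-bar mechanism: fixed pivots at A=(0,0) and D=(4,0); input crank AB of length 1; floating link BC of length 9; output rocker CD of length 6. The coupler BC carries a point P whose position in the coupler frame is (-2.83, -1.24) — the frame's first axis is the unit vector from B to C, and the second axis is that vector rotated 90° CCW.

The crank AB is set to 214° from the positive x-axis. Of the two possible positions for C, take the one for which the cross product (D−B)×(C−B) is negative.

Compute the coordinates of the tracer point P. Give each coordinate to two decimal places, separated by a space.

-3.89 -0.13

A=(0,0), D=(4.00,0)
B = A + 1.00·(cos214°, sin214°) = (-0.8290, -0.5592)
|BD| = 4.8613
circle(B,9.00) ∩ circle(D,6.00): a=7.0590, h=5.5830
  candidates: C₊=(5.5409,5.7988) cross=27.141; C₋=(6.8254,-5.2931) cross=-27.141
  mode - wants cross < 0 → take C=(6.8254,-5.2931) (cross=-27.141)
ex = (C−B)/|BC| = (0.8505,-0.5260); ey = (0.5260,0.8505)
P = B + -2.83·ex + -1.24·ey = (-3.8882,-0.1252)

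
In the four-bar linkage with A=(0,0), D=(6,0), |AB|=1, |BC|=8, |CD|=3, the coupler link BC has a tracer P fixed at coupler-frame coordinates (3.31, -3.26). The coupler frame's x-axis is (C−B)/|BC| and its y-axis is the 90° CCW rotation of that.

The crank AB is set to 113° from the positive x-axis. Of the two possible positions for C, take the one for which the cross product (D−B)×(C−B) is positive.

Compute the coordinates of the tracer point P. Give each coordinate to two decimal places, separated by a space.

3.54 -1.55

A=(0,0), D=(6.00,0)
B = A + 1.00·(cos113°, sin113°) = (-0.3907, 0.9205)
|BD| = 6.4567
circle(B,8.00) ∩ circle(D,3.00): a=7.4875, h=2.8173
  candidates: C₊=(7.4219,2.6416) cross=18.191; C₋=(6.6186,-2.9355) cross=-18.191
  mode + wants cross > 0 → take C=(7.4219,2.6416) (cross=18.191)
ex = (C−B)/|BC| = (0.9766,0.2151); ey = (-0.2151,0.9766)
P = B + 3.31·ex + -3.26·ey = (3.5431,-1.5511)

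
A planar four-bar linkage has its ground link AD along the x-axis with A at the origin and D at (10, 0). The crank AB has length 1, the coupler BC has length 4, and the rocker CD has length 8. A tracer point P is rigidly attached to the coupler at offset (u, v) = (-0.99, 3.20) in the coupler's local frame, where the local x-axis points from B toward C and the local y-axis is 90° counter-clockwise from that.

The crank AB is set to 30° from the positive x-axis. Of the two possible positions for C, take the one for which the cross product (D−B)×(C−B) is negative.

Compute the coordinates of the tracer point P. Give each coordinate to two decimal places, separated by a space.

3.31 2.79

A=(0,0), D=(10.00,0)
B = A + 1.00·(cos30°, sin30°) = (0.8660, 0.5000)
|BD| = 9.1476
circle(B,4.00) ∩ circle(D,8.00): a=1.9502, h=3.4924
  candidates: C₊=(3.0042,3.8806) cross=31.947; C₋=(2.6224,-3.0938) cross=-31.947
  mode - wants cross < 0 → take C=(2.6224,-3.0938) (cross=-31.947)
ex = (C−B)/|BC| = (0.4391,-0.8984); ey = (0.8984,0.4391)
P = B + -0.99·ex + 3.20·ey = (3.3063,2.7946)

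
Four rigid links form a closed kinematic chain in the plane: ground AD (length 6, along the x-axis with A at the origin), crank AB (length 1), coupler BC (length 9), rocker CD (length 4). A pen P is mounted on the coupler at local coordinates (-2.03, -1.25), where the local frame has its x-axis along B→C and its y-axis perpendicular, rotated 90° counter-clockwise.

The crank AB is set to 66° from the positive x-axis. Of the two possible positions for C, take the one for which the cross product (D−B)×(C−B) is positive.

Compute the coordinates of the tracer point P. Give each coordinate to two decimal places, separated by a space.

A=(0,0), D=(6.00,0)
B = A + 1.00·(cos66°, sin66°) = (0.4067, 0.9135)
|BD| = 5.6674
circle(B,9.00) ∩ circle(D,4.00): a=8.5683, h=2.7541
  candidates: C₊=(9.3069,2.2504) cross=15.608; C₋=(8.4190,-3.1857) cross=-15.608
  mode + wants cross > 0 → take C=(9.3069,2.2504) (cross=15.608)
ex = (C−B)/|BC| = (0.9889,0.1485); ey = (-0.1485,0.9889)
P = B + -2.03·ex + -1.25·ey = (-1.4151,-0.6241)

-1.42 -0.62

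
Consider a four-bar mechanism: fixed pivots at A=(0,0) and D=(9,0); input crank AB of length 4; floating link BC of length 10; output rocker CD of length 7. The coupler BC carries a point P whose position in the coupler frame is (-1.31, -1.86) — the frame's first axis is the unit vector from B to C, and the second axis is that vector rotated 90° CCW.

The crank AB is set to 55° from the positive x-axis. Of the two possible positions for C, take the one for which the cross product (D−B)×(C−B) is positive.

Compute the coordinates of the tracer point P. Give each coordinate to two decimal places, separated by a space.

1.64 1.10

A=(0,0), D=(9.00,0)
B = A + 4.00·(cos55°, sin55°) = (2.2943, 3.2766)
|BD| = 7.4634
circle(B,10.00) ∩ circle(D,7.00): a=7.1484, h=6.9929
  candidates: C₊=(11.7870,6.4213) cross=52.191; C₋=(5.6469,-6.1447) cross=-52.191
  mode + wants cross > 0 → take C=(11.7870,6.4213) (cross=52.191)
ex = (C−B)/|BC| = (0.9493,0.3145); ey = (-0.3145,0.9493)
P = B + -1.31·ex + -1.86·ey = (1.6357,1.0990)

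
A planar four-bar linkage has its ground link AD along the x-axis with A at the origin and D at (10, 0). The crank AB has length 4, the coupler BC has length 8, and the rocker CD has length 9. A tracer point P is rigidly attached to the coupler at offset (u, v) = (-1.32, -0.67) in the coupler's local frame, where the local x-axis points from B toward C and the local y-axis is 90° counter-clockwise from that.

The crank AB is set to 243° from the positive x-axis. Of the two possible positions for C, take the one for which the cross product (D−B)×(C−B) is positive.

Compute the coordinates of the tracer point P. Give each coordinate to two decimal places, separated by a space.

-1.80 -5.04

A=(0,0), D=(10.00,0)
B = A + 4.00·(cos243°, sin243°) = (-1.8160, -3.5640)
|BD| = 12.3418
circle(B,8.00) ∩ circle(D,9.00): a=5.4822, h=5.8263
  candidates: C₊=(1.7501,3.5972) cross=71.907; C₋=(5.1151,-7.5590) cross=-71.907
  mode + wants cross > 0 → take C=(1.7501,3.5972) (cross=71.907)
ex = (C−B)/|BC| = (0.4458,0.8952); ey = (-0.8952,0.4458)
P = B + -1.32·ex + -0.67·ey = (-1.8046,-5.0443)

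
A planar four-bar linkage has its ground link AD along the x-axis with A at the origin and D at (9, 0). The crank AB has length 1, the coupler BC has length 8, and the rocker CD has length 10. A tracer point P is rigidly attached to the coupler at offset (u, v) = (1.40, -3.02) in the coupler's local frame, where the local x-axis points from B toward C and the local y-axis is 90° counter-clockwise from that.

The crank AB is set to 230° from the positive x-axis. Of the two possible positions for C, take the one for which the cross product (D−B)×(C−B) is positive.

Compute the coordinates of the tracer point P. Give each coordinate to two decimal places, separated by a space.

2.66 -0.33

A=(0,0), D=(9.00,0)
B = A + 1.00·(cos230°, sin230°) = (-0.6428, -0.7660)
|BD| = 9.6732
circle(B,8.00) ∩ circle(D,10.00): a=2.9758, h=7.4260
  candidates: C₊=(1.7356,6.8722) cross=71.833; C₋=(2.9117,-7.9330) cross=-71.833
  mode + wants cross > 0 → take C=(1.7356,6.8722) (cross=71.833)
ex = (C−B)/|BC| = (0.2973,0.9548); ey = (-0.9548,0.2973)
P = B + 1.40·ex + -3.02·ey = (2.6569,-0.3272)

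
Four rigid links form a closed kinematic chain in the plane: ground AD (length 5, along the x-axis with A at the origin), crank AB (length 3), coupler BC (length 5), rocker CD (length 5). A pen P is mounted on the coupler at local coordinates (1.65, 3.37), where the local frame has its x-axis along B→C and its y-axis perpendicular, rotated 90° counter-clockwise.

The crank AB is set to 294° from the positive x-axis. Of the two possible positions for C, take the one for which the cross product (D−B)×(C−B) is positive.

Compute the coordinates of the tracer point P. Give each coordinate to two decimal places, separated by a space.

A=(0,0), D=(5.00,0)
B = A + 3.00·(cos294°, sin294°) = (1.2202, -2.7406)
|BD| = 4.6688
circle(B,5.00) ∩ circle(D,5.00): a=2.3344, h=4.4216
  candidates: C₊=(0.5146,2.2093) cross=20.644; C₋=(5.7056,-4.9500) cross=-20.644
  mode + wants cross > 0 → take C=(0.5146,2.2093) (cross=20.644)
ex = (C−B)/|BC| = (-0.1411,0.9900); ey = (-0.9900,-0.1411)
P = B + 1.65·ex + 3.37·ey = (-2.3489,-1.5827)

-2.35 -1.58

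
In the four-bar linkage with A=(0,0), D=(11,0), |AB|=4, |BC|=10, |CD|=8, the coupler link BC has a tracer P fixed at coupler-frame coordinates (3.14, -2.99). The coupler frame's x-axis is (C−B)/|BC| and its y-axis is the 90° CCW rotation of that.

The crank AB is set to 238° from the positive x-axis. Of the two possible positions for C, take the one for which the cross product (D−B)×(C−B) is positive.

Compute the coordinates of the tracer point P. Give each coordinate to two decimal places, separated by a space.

2.19 -2.88

A=(0,0), D=(11.00,0)
B = A + 4.00·(cos238°, sin238°) = (-2.1197, -3.3922)
|BD| = 13.5511
circle(B,10.00) ∩ circle(D,8.00): a=8.1039, h=5.8590
  candidates: C₊=(4.2595,4.3088) cross=79.395; C₋=(7.1928,-7.0360) cross=-79.395
  mode + wants cross > 0 → take C=(4.2595,4.3088) (cross=79.395)
ex = (C−B)/|BC| = (0.6379,0.7701); ey = (-0.7701,0.6379)
P = B + 3.14·ex + -2.99·ey = (2.1860,-2.8815)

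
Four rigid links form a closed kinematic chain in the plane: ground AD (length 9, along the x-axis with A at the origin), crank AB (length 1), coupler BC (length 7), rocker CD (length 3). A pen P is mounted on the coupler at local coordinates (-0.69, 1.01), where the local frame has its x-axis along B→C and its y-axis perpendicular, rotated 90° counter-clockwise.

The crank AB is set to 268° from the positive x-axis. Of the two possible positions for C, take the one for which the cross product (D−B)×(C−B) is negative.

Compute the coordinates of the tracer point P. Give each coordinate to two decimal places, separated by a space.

A=(0,0), D=(9.00,0)
B = A + 1.00·(cos268°, sin268°) = (-0.0349, -0.9994)
|BD| = 9.0900
circle(B,7.00) ∩ circle(D,3.00): a=6.7452, h=1.8714
  candidates: C₊=(6.4637,1.6022) cross=17.011; C₋=(6.8752,-2.1178) cross=-17.011
  mode - wants cross < 0 → take C=(6.8752,-2.1178) (cross=-17.011)
ex = (C−B)/|BC| = (0.9872,-0.1598); ey = (0.1598,0.9872)
P = B + -0.69·ex + 1.01·ey = (-0.5547,0.1079)

-0.55 0.11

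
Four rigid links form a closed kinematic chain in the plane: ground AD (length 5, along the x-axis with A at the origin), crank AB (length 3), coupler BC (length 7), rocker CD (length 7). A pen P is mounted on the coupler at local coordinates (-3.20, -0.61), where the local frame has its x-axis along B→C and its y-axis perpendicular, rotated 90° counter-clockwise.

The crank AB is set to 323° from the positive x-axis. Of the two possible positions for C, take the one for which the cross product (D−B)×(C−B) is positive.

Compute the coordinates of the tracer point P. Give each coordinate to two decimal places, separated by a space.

A=(0,0), D=(5.00,0)
B = A + 3.00·(cos323°, sin323°) = (2.3959, -1.8054)
|BD| = 3.1687
circle(B,7.00) ∩ circle(D,7.00): a=1.5844, h=6.8183
  candidates: C₊=(-0.1869,4.7006) cross=21.606; C₋=(7.5828,-6.5061) cross=-21.606
  mode + wants cross > 0 → take C=(-0.1869,4.7006) (cross=21.606)
ex = (C−B)/|BC| = (-0.3690,0.9294); ey = (-0.9294,-0.3690)
P = B + -3.20·ex + -0.61·ey = (4.1436,-4.5546)

4.14 -4.55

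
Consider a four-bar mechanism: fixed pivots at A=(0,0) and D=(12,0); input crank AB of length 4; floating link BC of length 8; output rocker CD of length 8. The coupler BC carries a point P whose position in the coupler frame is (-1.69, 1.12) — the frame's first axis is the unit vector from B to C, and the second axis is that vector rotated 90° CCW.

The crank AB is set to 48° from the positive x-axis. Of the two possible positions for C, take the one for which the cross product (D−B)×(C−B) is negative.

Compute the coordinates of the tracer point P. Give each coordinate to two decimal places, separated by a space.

3.15 4.94

A=(0,0), D=(12.00,0)
B = A + 4.00·(cos48°, sin48°) = (2.6765, 2.9726)
|BD| = 9.7859
circle(B,8.00) ∩ circle(D,8.00): a=4.8929, h=6.3292
  candidates: C₊=(9.2608,7.5164) cross=61.937; C₋=(5.4157,-4.5439) cross=-61.937
  mode - wants cross < 0 → take C=(5.4157,-4.5439) (cross=-61.937)
ex = (C−B)/|BC| = (0.3424,-0.9396); ey = (0.9396,0.3424)
P = B + -1.69·ex + 1.12·ey = (3.1502,4.9439)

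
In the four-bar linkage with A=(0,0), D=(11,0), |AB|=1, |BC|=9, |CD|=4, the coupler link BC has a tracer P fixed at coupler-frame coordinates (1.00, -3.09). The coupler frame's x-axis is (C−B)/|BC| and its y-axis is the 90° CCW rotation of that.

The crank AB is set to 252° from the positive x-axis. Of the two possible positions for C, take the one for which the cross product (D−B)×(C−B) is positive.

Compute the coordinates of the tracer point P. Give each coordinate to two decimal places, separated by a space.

1.83 -3.40

A=(0,0), D=(11.00,0)
B = A + 1.00·(cos252°, sin252°) = (-0.3090, -0.9511)
|BD| = 11.3489
circle(B,9.00) ∩ circle(D,4.00): a=8.5382, h=2.8460
  candidates: C₊=(7.9606,2.6004) cross=32.299; C₋=(8.4376,-3.0715) cross=-32.299
  mode + wants cross > 0 → take C=(7.9606,2.6004) (cross=32.299)
ex = (C−B)/|BC| = (0.9188,0.3946); ey = (-0.3946,0.9188)
P = B + 1.00·ex + -3.09·ey = (1.8292,-3.3957)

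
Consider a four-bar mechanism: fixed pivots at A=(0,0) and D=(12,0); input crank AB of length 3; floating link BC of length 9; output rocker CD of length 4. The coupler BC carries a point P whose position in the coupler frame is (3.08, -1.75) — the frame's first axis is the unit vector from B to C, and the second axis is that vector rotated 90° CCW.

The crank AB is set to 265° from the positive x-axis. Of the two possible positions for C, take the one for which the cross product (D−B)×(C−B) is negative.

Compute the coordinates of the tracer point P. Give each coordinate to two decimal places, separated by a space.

2.95 -4.49

A=(0,0), D=(12.00,0)
B = A + 3.00·(cos265°, sin265°) = (-0.2615, -2.9886)
|BD| = 12.6204
circle(B,9.00) ∩ circle(D,4.00): a=8.8854, h=1.4316
  candidates: C₊=(8.0322,0.5064) cross=18.068; C₋=(8.7102,-2.2754) cross=-18.068
  mode - wants cross < 0 → take C=(8.7102,-2.2754) (cross=-18.068)
ex = (C−B)/|BC| = (0.9969,0.0792); ey = (-0.0792,0.9969)
P = B + 3.08·ex + -1.75·ey = (2.9475,-4.4890)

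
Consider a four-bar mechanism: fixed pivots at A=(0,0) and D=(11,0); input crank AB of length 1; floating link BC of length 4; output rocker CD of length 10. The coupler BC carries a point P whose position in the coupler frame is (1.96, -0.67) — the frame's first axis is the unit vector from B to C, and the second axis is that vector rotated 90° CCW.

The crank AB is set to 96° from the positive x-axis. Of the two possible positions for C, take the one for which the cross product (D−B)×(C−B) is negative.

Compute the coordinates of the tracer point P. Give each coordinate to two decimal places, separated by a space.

A=(0,0), D=(11.00,0)
B = A + 1.00·(cos96°, sin96°) = (-0.1045, 0.9945)
|BD| = 11.1490
circle(B,4.00) ∩ circle(D,10.00): a=1.8073, h=3.5684
  candidates: C₊=(2.0139,4.3875) cross=39.784; C₋=(1.3773,-2.7209) cross=-39.784
  mode - wants cross < 0 → take C=(1.3773,-2.7209) (cross=-39.784)
ex = (C−B)/|BC| = (0.3705,-0.9289); ey = (0.9289,0.3705)
P = B + 1.96·ex + -0.67·ey = (-0.0008,-1.0742)

-0.00 -1.07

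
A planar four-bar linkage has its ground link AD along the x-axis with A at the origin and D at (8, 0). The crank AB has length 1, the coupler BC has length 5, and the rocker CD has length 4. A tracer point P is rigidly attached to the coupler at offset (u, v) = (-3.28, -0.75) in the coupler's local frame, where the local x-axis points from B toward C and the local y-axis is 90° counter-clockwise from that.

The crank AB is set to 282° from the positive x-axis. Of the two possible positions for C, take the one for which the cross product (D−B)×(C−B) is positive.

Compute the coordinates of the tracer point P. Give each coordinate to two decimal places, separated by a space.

A=(0,0), D=(8.00,0)
B = A + 1.00·(cos282°, sin282°) = (0.2079, -0.9781)
|BD| = 7.8532
circle(B,5.00) ∩ circle(D,4.00): a=4.4996, h=2.1802
  candidates: C₊=(4.4010,1.7455) cross=17.122; C₋=(4.9441,-2.5809) cross=-17.122
  mode + wants cross > 0 → take C=(4.4010,1.7455) (cross=17.122)
ex = (C−B)/|BC| = (0.8386,0.5447); ey = (-0.5447,0.8386)
P = B + -3.28·ex + -0.75·ey = (-2.1342,-3.3938)

-2.13 -3.39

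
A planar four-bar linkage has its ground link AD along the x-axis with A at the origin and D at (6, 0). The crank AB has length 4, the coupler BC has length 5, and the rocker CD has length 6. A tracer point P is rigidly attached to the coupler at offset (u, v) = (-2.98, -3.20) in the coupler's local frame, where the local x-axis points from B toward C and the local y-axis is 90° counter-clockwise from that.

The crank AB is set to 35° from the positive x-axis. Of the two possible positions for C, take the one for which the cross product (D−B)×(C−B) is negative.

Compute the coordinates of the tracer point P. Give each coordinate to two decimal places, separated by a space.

2.54 6.61

A=(0,0), D=(6.00,0)
B = A + 4.00·(cos35°, sin35°) = (3.2766, 2.2943)
|BD| = 3.5610
circle(B,5.00) ∩ circle(D,6.00): a=0.2360, h=4.9944
  candidates: C₊=(6.6749,5.9619) cross=17.785; C₋=(0.2392,-1.6774) cross=-17.785
  mode - wants cross < 0 → take C=(0.2392,-1.6774) (cross=-17.785)
ex = (C−B)/|BC| = (-0.6075,-0.7943); ey = (0.7943,-0.6075)
P = B + -2.98·ex + -3.20·ey = (2.5450,6.6054)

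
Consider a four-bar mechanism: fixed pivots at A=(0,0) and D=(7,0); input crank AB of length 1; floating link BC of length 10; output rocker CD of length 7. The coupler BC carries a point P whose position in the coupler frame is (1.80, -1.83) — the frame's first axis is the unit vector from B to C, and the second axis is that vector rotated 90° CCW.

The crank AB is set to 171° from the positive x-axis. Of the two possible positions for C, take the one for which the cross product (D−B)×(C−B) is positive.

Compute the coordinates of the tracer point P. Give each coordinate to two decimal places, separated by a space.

A=(0,0), D=(7.00,0)
B = A + 1.00·(cos171°, sin171°) = (-0.9877, 0.1564)
|BD| = 7.9892
circle(B,10.00) ∩ circle(D,7.00): a=7.1864, h=6.9538
  candidates: C₊=(6.3335,6.9682) cross=55.556; C₋=(6.0612,-6.9368) cross=-55.556
  mode + wants cross > 0 → take C=(6.3335,6.9682) (cross=55.556)
ex = (C−B)/|BC| = (0.7321,0.6812); ey = (-0.6812,0.7321)
P = B + 1.80·ex + -1.83·ey = (1.5767,0.0428)

1.58 0.04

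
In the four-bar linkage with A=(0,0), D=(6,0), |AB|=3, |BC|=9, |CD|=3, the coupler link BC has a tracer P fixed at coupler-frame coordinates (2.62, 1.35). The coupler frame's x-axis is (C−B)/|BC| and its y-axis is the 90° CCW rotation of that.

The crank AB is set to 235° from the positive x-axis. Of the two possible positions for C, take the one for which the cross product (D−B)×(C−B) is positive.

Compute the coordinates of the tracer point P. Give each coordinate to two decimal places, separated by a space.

-0.44 0.20

A=(0,0), D=(6.00,0)
B = A + 3.00·(cos235°, sin235°) = (-1.7207, -2.4575)
|BD| = 8.1024
circle(B,9.00) ∩ circle(D,3.00): a=8.4943, h=2.9743
  candidates: C₊=(5.4714,2.9531) cross=24.099; C₋=(7.2756,-2.7153) cross=-24.099
  mode + wants cross > 0 → take C=(5.4714,2.9531) (cross=24.099)
ex = (C−B)/|BC| = (0.7991,0.6012); ey = (-0.6012,0.7991)
P = B + 2.62·ex + 1.35·ey = (-0.4386,0.1964)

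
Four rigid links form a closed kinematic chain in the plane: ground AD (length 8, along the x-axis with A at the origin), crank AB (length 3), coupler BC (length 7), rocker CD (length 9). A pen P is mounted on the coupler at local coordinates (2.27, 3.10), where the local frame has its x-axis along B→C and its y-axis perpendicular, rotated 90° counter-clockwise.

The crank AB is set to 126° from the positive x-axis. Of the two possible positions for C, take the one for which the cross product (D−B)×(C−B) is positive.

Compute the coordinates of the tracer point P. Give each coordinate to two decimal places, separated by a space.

A=(0,0), D=(8.00,0)
B = A + 3.00·(cos126°, sin126°) = (-1.7634, 2.4271)
|BD| = 10.0605
circle(B,7.00) ∩ circle(D,9.00): a=3.4399, h=6.0965
  candidates: C₊=(3.0457,7.5136) cross=61.334; C₋=(0.1042,-4.3192) cross=-61.334
  mode + wants cross > 0 → take C=(3.0457,7.5136) (cross=61.334)
ex = (C−B)/|BC| = (0.6870,0.7267); ey = (-0.7267,0.6870)
P = B + 2.27·ex + 3.10·ey = (-2.4565,6.2063)

-2.46 6.21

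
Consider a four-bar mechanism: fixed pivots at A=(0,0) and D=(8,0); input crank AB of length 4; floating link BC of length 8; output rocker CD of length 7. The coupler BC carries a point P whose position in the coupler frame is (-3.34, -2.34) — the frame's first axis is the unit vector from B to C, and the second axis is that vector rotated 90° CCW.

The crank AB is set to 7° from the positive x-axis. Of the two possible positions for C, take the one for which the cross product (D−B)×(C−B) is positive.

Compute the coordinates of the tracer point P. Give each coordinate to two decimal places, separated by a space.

A=(0,0), D=(8.00,0)
B = A + 4.00·(cos7°, sin7°) = (3.9702, 0.4875)
|BD| = 4.0592
circle(B,8.00) ∩ circle(D,7.00): a=3.8773, h=6.9976
  candidates: C₊=(8.6597,6.9688) cross=28.405; C₋=(6.9790,-6.9251) cross=-28.405
  mode + wants cross > 0 → take C=(8.6597,6.9688) (cross=28.405)
ex = (C−B)/|BC| = (0.5862,0.8102); ey = (-0.8102,0.5862)
P = B + -3.34·ex + -2.34·ey = (3.9081,-3.5902)

3.91 -3.59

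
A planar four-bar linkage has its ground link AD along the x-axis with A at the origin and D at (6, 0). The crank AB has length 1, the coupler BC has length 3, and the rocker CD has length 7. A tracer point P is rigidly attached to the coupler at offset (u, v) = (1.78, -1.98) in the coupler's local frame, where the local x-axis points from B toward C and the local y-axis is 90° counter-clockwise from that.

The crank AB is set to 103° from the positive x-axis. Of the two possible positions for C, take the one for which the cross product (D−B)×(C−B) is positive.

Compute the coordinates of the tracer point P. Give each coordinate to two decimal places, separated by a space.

1.99 2.44

A=(0,0), D=(6.00,0)
B = A + 1.00·(cos103°, sin103°) = (-0.2250, 0.9744)
|BD| = 6.3007
circle(B,3.00) ∩ circle(D,7.00): a=-0.0239, h=2.9999
  candidates: C₊=(0.2154,3.9419) cross=18.902; C₋=(-0.7124,-1.9858) cross=-18.902
  mode + wants cross > 0 → take C=(0.2154,3.9419) (cross=18.902)
ex = (C−B)/|BC| = (0.1468,0.9892); ey = (-0.9892,0.1468)
P = B + 1.78·ex + -1.98·ey = (1.9949,2.4445)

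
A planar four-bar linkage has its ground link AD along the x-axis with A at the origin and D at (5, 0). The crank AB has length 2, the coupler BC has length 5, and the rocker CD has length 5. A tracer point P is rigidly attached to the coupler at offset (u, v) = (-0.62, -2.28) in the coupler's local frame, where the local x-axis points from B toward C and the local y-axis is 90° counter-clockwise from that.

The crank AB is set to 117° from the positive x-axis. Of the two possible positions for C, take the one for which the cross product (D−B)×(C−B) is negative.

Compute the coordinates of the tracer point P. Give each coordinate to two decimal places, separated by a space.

-3.26 1.53

A=(0,0), D=(5.00,0)
B = A + 2.00·(cos117°, sin117°) = (-0.9080, 1.7820)
|BD| = 6.1709
circle(B,5.00) ∩ circle(D,5.00): a=3.0854, h=3.9345
  candidates: C₊=(3.1822,4.6579) cross=24.279; C₋=(0.9098,-2.8758) cross=-24.279
  mode - wants cross < 0 → take C=(0.9098,-2.8758) (cross=-24.279)
ex = (C−B)/|BC| = (0.3636,-0.9316); ey = (0.9316,0.3636)
P = B + -0.62·ex + -2.28·ey = (-3.2574,1.5307)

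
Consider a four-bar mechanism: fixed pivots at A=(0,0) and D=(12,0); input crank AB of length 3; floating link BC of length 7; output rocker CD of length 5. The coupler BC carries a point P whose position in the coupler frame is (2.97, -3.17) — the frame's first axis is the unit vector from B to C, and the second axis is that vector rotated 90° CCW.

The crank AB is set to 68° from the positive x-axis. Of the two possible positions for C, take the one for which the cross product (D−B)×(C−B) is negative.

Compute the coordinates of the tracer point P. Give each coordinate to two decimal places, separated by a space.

A=(0,0), D=(12.00,0)
B = A + 3.00·(cos68°, sin68°) = (1.1238, 2.7816)
|BD| = 11.2262
circle(B,7.00) ∩ circle(D,5.00): a=6.6820, h=2.0857
  candidates: C₊=(8.1143,3.1466) cross=23.415; C₋=(7.0807,-0.8948) cross=-23.415
  mode - wants cross < 0 → take C=(7.0807,-0.8948) (cross=-23.415)
ex = (C−B)/|BC| = (0.8510,-0.5252); ey = (0.5252,0.8510)
P = B + 2.97·ex + -3.17·ey = (1.9864,-1.4759)

1.99 -1.48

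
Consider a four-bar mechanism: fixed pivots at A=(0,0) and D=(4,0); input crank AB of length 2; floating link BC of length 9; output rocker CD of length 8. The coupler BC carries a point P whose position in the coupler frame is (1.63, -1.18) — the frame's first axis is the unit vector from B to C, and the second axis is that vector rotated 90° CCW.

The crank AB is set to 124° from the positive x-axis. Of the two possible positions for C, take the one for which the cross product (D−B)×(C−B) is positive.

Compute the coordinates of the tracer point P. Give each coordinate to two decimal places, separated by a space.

0.88 1.93

A=(0,0), D=(4.00,0)
B = A + 2.00·(cos124°, sin124°) = (-1.1184, 1.6581)
|BD| = 5.3802
circle(B,9.00) ∩ circle(D,8.00): a=4.2700, h=7.9226
  candidates: C₊=(5.3853,7.8791) cross=42.625; C₋=(0.5022,-7.1948) cross=-42.625
  mode + wants cross > 0 → take C=(5.3853,7.8791) (cross=42.625)
ex = (C−B)/|BC| = (0.7226,0.6912); ey = (-0.6912,0.7226)
P = B + 1.63·ex + -1.18·ey = (0.8752,1.9321)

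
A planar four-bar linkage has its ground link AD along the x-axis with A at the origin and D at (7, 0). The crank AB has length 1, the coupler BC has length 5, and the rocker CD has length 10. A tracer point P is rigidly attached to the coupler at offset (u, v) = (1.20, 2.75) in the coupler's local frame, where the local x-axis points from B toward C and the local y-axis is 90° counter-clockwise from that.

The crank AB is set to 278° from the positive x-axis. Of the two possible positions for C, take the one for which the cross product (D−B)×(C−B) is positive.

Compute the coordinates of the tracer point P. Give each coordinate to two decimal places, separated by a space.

-2.84 -1.38

A=(0,0), D=(7.00,0)
B = A + 1.00·(cos278°, sin278°) = (0.1392, -0.9903)
|BD| = 6.9319
circle(B,5.00) ∩ circle(D,10.00): a=-1.9438, h=4.6067
  candidates: C₊=(-2.4428,3.2915) cross=31.933; C₋=(-1.1266,-5.8274) cross=-31.933
  mode + wants cross > 0 → take C=(-2.4428,3.2915) (cross=31.933)
ex = (C−B)/|BC| = (-0.5164,0.8564); ey = (-0.8564,-0.5164)
P = B + 1.20·ex + 2.75·ey = (-2.8355,-1.3827)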